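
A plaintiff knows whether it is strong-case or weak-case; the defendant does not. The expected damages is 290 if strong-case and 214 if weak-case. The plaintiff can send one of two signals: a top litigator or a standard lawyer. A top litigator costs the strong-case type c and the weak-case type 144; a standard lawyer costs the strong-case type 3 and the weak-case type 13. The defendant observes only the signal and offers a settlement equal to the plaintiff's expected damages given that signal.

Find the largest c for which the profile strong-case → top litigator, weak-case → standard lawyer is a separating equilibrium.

79

Under separation: top litigator → strong-case (pays 290); standard lawyer → weak-case (pays 214).
Weak-case: 214 − 13 = 201 ≥ 290 − 144 = 146. Holds regardless of c. ✓
Strong-case: 290 − c ≥ 214 − 3, so c ≤ 290 − 211 = 79.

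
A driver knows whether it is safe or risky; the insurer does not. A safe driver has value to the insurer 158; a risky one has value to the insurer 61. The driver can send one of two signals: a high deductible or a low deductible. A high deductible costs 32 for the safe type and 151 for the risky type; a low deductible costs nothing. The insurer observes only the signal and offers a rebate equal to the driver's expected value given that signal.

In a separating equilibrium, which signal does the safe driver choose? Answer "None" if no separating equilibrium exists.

high deductible

Try safe → high deductible, risky → low deductible:
  If types separate, high deductible earns payment 158 and low deductible earns 61.
  Safe: high deductible gives 158 − 32 = 126; low deductible gives 61 − 0 = 61. No deviation. ✓
  Risky: low deductible gives 61 − 0 = 61; high deductible gives 158 − 151 = 7. No deviation. ✓
Both hold — the safe type sends high deductible.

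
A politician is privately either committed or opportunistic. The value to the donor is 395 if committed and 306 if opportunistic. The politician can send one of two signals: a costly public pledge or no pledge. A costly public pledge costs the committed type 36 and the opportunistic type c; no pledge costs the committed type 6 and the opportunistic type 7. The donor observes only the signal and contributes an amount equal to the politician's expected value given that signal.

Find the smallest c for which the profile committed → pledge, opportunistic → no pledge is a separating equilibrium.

96

Under separation: pledge → committed (pays 395); no pledge → opportunistic (pays 306).
Committed: 395 − 36 = 359 ≥ 306 − 6 = 300. Holds regardless of c. ✓
Opportunistic: 306 − 7 ≥ 395 − c, so c ≥ 395 − 299 = 96.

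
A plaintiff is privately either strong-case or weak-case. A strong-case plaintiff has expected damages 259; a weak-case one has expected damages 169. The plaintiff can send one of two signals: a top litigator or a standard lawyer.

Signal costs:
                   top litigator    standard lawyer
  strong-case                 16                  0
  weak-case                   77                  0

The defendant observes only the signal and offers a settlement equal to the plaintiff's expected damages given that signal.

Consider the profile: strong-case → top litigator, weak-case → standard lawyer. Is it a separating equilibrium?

If types separate, top litigator earns payment 259 and standard lawyer earns 169.
Strong-case: top litigator gives 259 − 16 = 243; standard lawyer gives 169 − 0 = 169. No deviation. ✓
Weak-case: standard lawyer gives 169 − 0 = 169; top litigator gives 259 − 77 = 182. Would deviate. ✗

No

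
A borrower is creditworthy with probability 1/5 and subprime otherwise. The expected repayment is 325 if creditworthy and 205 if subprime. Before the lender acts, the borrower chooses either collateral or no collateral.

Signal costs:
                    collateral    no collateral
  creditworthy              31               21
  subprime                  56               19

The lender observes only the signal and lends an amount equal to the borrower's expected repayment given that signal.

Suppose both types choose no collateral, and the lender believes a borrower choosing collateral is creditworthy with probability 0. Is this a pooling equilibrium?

Yes

On the equilibrium path (no collateral) the lender holds the prior 1/5 and pays 1/5·325 + 4/5·205 = 229. Off-path (collateral) belief 0 gives 0·325 + 1·205 = 205.
Creditworthy: no collateral gives 229 − 21 = 208; collateral gives 205 − 31 = 174. Stays. ✓
Subprime: no collateral gives 229 − 19 = 210; collateral gives 205 − 56 = 149. Stays. ✓
Beliefs are Bayes-consistent on-path and both types best-respond.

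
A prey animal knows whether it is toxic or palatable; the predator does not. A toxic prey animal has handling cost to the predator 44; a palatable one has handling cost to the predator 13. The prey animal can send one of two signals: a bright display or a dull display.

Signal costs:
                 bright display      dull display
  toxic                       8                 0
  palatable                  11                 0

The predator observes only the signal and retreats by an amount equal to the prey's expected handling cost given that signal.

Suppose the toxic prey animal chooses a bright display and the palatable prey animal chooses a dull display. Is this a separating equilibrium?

If types separate, bright display earns payment 44 and dull display earns 13.
Toxic: bright display gives 44 − 8 = 36; dull display gives 13 − 0 = 13. No deviation. ✓
Palatable: dull display gives 13 − 0 = 13; bright display gives 44 − 11 = 33. Would deviate. ✗

No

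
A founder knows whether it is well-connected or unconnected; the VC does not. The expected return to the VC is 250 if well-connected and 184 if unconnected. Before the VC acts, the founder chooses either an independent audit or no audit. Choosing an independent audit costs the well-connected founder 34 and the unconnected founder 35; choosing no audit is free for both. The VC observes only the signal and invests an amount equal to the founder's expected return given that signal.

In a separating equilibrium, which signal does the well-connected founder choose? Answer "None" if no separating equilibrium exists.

None

Try well-connected → audit, unconnected → no audit:
  If types separate, audit earns payment 250 and no audit earns 184.
  Well-connected: audit gives 250 − 34 = 216; no audit gives 184 − 0 = 184. No deviation. ✓
  Unconnected: no audit gives 184 − 0 = 184; audit gives 250 − 35 = 215. Would deviate. ✗
Try well-connected → no audit, unconnected → audit:
  If types separate, no audit earns payment 250 and audit earns 184.
  Well-connected: no audit gives 250 − 0 = 250; audit gives 184 − 34 = 150. No deviation. ✓
  Unconnected: audit gives 184 − 35 = 149; no audit gives 250 − 0 = 250. Would deviate. ✗
Neither assignment is incentive-compatible.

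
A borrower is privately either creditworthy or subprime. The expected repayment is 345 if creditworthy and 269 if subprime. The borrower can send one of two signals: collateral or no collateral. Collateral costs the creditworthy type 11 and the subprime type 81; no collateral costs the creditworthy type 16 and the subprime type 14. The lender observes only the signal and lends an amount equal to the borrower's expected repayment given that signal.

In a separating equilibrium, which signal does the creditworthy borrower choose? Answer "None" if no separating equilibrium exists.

None

Try creditworthy → collateral, subprime → no collateral:
  If types separate, collateral earns payment 345 and no collateral earns 269.
  Creditworthy: collateral gives 345 − 11 = 334; no collateral gives 269 − 16 = 253. No deviation. ✓
  Subprime: no collateral gives 269 − 14 = 255; collateral gives 345 − 81 = 264. Would deviate. ✗
Try creditworthy → no collateral, subprime → collateral:
  If types separate, no collateral earns payment 345 and collateral earns 269.
  Creditworthy: no collateral gives 345 − 16 = 329; collateral gives 269 − 11 = 258. No deviation. ✓
  Subprime: collateral gives 269 − 81 = 188; no collateral gives 345 − 14 = 331. Would deviate. ✗
Neither assignment is incentive-compatible.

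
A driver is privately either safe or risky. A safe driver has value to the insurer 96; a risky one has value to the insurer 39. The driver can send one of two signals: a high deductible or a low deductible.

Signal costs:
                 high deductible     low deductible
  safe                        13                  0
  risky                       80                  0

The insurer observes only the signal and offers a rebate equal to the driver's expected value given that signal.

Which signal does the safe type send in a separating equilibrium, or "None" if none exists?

high deductible

Try safe → high deductible, risky → low deductible:
  If types separate, high deductible earns payment 96 and low deductible earns 39.
  Safe: high deductible gives 96 − 13 = 83; low deductible gives 39 − 0 = 39. No deviation. ✓
  Risky: low deductible gives 39 − 0 = 39; high deductible gives 96 − 80 = 16. No deviation. ✓
Both hold — the safe type sends high deductible.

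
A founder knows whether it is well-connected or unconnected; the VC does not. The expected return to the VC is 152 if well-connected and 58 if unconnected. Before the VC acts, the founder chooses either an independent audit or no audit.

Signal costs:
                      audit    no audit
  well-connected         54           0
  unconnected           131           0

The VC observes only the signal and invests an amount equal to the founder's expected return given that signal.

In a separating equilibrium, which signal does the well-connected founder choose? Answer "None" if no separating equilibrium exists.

audit

Try well-connected → audit, unconnected → no audit:
  If types separate, audit earns payment 152 and no audit earns 58.
  Well-connected: audit gives 152 − 54 = 98; no audit gives 58 − 0 = 58. No deviation. ✓
  Unconnected: no audit gives 58 − 0 = 58; audit gives 152 − 131 = 21. No deviation. ✓
Both hold — the well-connected type sends audit.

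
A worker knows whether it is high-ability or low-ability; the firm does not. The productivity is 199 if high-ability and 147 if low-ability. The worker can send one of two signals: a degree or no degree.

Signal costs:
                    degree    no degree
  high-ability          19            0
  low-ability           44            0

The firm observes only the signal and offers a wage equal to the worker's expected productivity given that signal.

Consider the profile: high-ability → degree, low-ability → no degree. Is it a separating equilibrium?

If types separate, degree earns payment 199 and no degree earns 147.
High-ability: degree gives 199 − 19 = 180; no degree gives 147 − 0 = 147. No deviation. ✓
Low-ability: no degree gives 147 − 0 = 147; degree gives 199 − 44 = 155. Would deviate. ✗

No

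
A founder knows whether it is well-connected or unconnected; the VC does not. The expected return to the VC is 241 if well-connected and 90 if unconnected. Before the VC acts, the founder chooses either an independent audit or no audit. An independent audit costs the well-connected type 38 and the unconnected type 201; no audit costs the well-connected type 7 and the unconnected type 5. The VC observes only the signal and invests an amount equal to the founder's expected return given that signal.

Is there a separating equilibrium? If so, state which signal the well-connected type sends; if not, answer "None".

audit

Try well-connected → audit, unconnected → no audit:
  If types separate, audit earns payment 241 and no audit earns 90.
  Well-connected: audit gives 241 − 38 = 203; no audit gives 90 − 7 = 83. No deviation. ✓
  Unconnected: no audit gives 90 − 5 = 85; audit gives 241 − 201 = 40. No deviation. ✓
Both hold — the well-connected type sends audit.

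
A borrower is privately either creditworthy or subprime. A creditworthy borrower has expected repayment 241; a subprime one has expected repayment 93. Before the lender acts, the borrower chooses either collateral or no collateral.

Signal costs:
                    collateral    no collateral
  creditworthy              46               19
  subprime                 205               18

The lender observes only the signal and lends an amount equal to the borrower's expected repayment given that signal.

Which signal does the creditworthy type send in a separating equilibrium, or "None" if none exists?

Try creditworthy → collateral, subprime → no collateral:
  Under separation the lender infers type exactly: collateral → creditworthy (pays 241), no collateral → subprime (pays 93).
  Creditworthy: collateral gives 241 − 46 = 195; no collateral gives 93 − 19 = 74. No deviation. ✓
  Subprime: no collateral gives 93 − 18 = 75; collateral gives 241 − 205 = 36. No deviation. ✓
Both hold — the creditworthy type sends collateral.

collateral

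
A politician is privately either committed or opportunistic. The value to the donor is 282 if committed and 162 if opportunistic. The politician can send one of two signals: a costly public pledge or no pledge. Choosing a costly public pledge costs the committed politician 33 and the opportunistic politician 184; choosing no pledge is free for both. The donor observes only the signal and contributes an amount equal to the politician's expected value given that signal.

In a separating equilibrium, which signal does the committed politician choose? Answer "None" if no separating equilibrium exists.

pledge

Try committed → pledge, opportunistic → no pledge:
  Under separation the donor infers type exactly: pledge → committed (pays 282), no pledge → opportunistic (pays 162).
  Committed: pledge gives 282 − 33 = 249; no pledge gives 162 − 0 = 162. No deviation. ✓
  Opportunistic: no pledge gives 162 − 0 = 162; pledge gives 282 − 184 = 98. No deviation. ✓
Both hold — the committed type sends pledge.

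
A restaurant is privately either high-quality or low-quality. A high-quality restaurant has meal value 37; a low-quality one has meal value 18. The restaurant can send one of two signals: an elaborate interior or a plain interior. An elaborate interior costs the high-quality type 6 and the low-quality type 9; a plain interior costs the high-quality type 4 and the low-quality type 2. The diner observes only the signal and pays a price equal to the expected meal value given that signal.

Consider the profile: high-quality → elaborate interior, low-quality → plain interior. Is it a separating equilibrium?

No

If types separate, elaborate interior earns payment 37 and plain interior earns 18.
High-quality: elaborate interior gives 37 − 6 = 31; plain interior gives 18 − 4 = 14. No deviation. ✓
Low-quality: plain interior gives 18 − 2 = 16; elaborate interior gives 37 − 9 = 28. Would deviate. ✗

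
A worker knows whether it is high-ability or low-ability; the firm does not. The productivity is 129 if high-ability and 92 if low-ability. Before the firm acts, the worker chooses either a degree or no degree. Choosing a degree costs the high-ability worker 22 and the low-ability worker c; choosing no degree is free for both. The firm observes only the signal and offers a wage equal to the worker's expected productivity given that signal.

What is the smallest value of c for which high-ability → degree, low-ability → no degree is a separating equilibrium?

37

Under separation: degree → high-ability (pays 129); no degree → low-ability (pays 92).
High-ability: 129 − 22 = 107 ≥ 92 − 0 = 92. Holds regardless of c. ✓
Low-ability: 92 − 0 ≥ 129 − c, so c ≥ 129 − 92 = 37.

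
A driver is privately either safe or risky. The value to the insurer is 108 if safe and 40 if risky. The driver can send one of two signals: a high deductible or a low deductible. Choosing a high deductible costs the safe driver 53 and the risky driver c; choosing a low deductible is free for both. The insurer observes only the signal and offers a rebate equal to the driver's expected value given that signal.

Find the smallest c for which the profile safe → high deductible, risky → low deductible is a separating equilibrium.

68

Under separation: high deductible → safe (pays 108); low deductible → risky (pays 40).
Safe: 108 − 53 = 55 ≥ 40 − 0 = 40. Holds regardless of c. ✓
Risky: 40 − 0 ≥ 108 − c, so c ≥ 108 − 40 = 68.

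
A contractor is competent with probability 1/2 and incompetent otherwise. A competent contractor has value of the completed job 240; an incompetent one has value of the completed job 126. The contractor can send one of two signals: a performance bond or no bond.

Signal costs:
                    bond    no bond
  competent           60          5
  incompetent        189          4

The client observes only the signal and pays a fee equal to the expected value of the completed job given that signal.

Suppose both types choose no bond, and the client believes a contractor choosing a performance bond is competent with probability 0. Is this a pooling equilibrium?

Yes

On the equilibrium path (no bond) the client holds the prior 1/2 and pays 1/2·240 + 1/2·126 = 183. Off-path (bond) belief 0 gives 0·240 + 1·126 = 126.
Competent: no bond gives 183 − 5 = 178; bond gives 126 − 60 = 66. Stays. ✓
Incompetent: no bond gives 183 − 4 = 179; bond gives 126 − 189 = -63. Stays. ✓
Beliefs are Bayes-consistent on-path and both types best-respond.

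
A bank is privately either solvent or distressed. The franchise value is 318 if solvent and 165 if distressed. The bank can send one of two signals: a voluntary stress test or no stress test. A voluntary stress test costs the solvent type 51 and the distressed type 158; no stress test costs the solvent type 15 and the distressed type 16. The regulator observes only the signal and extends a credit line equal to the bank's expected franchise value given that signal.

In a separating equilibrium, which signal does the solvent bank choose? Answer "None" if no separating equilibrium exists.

None

Try solvent → stress test, distressed → no stress test:
  Under separation the regulator infers type exactly: stress test → solvent (pays 318), no stress test → distressed (pays 165).
  Solvent: stress test gives 318 − 51 = 267; no stress test gives 165 − 15 = 150. No deviation. ✓
  Distressed: no stress test gives 165 − 16 = 149; stress test gives 318 − 158 = 160. Would deviate. ✗
Try solvent → no stress test, distressed → stress test:
  Under separation the regulator infers type exactly: no stress test → solvent (pays 318), stress test → distressed (pays 165).
  Solvent: no stress test gives 318 − 15 = 303; stress test gives 165 − 51 = 114. No deviation. ✓
  Distressed: stress test gives 165 − 158 = 7; no stress test gives 318 − 16 = 302. Would deviate. ✗
Neither assignment is incentive-compatible.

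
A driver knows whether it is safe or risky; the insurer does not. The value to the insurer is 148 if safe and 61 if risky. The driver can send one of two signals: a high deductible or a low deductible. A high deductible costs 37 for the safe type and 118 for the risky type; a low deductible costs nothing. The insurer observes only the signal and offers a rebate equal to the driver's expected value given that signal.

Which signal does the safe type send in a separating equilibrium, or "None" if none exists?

high deductible

Try safe → high deductible, risky → low deductible:
  Under separation the insurer infers type exactly: high deductible → safe (pays 148), low deductible → risky (pays 61).
  Safe: high deductible gives 148 − 37 = 111; low deductible gives 61 − 0 = 61. No deviation. ✓
  Risky: low deductible gives 61 − 0 = 61; high deductible gives 148 − 118 = 30. No deviation. ✓
Both hold — the safe type sends high deductible.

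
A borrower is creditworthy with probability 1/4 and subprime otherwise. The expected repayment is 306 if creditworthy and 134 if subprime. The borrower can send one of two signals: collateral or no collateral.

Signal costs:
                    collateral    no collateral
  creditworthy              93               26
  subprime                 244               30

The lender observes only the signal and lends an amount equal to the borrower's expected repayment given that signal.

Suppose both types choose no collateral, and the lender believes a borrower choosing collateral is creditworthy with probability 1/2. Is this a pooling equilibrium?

Yes

On the equilibrium path (no collateral) the lender holds the prior 1/4 and pays 1/4·306 + 3/4·134 = 177. Off-path (collateral) belief 1/2 gives 1/2·306 + 1/2·134 = 220.
Creditworthy: no collateral gives 177 − 26 = 151; collateral gives 220 − 93 = 127. Stays. ✓
Subprime: no collateral gives 177 − 30 = 147; collateral gives 220 − 244 = -24. Stays. ✓
Beliefs are Bayes-consistent on-path and both types best-respond.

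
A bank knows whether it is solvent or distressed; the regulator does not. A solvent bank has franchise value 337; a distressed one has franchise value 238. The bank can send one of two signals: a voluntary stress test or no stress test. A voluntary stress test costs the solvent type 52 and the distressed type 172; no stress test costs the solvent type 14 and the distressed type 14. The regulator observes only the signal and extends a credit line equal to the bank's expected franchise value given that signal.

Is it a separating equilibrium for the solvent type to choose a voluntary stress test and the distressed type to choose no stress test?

Under separation the regulator infers type exactly: stress test → solvent (pays 337), no stress test → distressed (pays 238).
Solvent: stress test gives 337 − 52 = 285; no stress test gives 238 − 14 = 224. No deviation. ✓
Distressed: no stress test gives 238 − 14 = 224; stress test gives 337 − 172 = 165. No deviation. ✓
Both incentive constraints hold.

Yes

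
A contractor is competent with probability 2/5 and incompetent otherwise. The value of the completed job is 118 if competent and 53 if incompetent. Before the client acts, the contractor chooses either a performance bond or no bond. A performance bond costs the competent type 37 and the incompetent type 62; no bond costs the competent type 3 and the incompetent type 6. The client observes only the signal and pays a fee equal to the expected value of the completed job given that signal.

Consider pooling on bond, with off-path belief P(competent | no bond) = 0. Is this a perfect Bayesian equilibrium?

At the pooled signal (bond) the client holds the prior 2/5 and pays 2/5·118 + 3/5·53 = 79. Off-path (no bond) belief 0 gives 0·118 + 1·53 = 53.
Competent: bond gives 79 − 37 = 42; no bond gives 53 − 3 = 50. Deviates. ✗
Incompetent: bond gives 79 − 62 = 17; no bond gives 53 − 6 = 47. Deviates. ✗

No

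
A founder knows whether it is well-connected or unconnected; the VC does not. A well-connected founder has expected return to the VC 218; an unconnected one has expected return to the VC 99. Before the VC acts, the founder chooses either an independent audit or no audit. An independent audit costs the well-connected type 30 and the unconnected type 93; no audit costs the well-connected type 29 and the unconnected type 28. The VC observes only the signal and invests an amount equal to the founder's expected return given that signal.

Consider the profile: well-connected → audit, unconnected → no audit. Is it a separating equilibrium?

No

Under separation the VC infers type exactly: audit → well-connected (pays 218), no audit → unconnected (pays 99).
Well-connected: audit gives 218 − 30 = 188; no audit gives 99 − 29 = 70. No deviation. ✓
Unconnected: no audit gives 99 − 28 = 71; audit gives 218 − 93 = 125. Would deviate. ✗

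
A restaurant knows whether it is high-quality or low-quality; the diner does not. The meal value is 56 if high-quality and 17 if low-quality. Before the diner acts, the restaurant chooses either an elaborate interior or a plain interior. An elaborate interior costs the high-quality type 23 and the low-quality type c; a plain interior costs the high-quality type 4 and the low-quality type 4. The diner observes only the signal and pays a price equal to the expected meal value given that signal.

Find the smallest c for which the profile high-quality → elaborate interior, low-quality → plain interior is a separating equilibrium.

Under separation: elaborate interior → high-quality (pays 56); plain interior → low-quality (pays 17).
High-quality: 56 − 23 = 33 ≥ 17 − 4 = 13. Holds regardless of c. ✓
Low-quality: 17 − 4 ≥ 56 − c, so c ≥ 56 − 13 = 43.

43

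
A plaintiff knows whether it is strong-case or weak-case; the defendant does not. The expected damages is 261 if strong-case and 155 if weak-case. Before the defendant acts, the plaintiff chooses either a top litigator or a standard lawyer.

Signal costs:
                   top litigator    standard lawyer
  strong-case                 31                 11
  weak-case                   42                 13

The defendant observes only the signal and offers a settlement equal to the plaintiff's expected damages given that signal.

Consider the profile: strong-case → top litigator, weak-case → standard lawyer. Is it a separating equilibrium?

No

If types separate, top litigator earns payment 261 and standard lawyer earns 155.
Strong-case: top litigator gives 261 − 31 = 230; standard lawyer gives 155 − 11 = 144. No deviation. ✓
Weak-case: standard lawyer gives 155 − 13 = 142; top litigator gives 261 − 42 = 219. Would deviate. ✗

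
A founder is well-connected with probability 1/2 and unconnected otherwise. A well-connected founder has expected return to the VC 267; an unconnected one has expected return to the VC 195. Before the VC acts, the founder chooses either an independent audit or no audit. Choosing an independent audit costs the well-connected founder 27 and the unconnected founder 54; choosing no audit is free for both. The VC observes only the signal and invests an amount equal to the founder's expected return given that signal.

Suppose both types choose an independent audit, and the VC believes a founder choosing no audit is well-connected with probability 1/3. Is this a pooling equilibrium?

At the pooled signal (audit) the VC holds the prior 1/2 and pays 1/2·267 + 1/2·195 = 231. Off-path (no audit) belief 1/3 gives 1/3·267 + 2/3·195 = 219.
Well-connected: audit gives 231 − 27 = 204; no audit gives 219 − 0 = 219. Deviates. ✗
Unconnected: audit gives 231 − 54 = 177; no audit gives 219 − 0 = 219. Deviates. ✗

No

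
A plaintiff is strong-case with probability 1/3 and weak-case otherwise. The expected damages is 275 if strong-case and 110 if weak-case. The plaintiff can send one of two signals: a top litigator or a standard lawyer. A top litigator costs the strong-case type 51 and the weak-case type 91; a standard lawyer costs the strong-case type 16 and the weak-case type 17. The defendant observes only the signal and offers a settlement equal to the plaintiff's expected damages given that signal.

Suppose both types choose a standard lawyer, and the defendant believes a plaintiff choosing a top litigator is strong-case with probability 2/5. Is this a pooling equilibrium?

On the equilibrium path (standard lawyer) the defendant holds the prior 1/3 and pays 1/3·275 + 2/3·110 = 165. Off-path (top litigator) belief 2/5 gives 2/5·275 + 3/5·110 = 176.
Strong-case: standard lawyer gives 165 − 16 = 149; top litigator gives 176 − 51 = 125. Stays. ✓
Weak-case: standard lawyer gives 165 − 17 = 148; top litigator gives 176 − 91 = 85. Stays. ✓
Beliefs are Bayes-consistent on-path and both types best-respond.

Yes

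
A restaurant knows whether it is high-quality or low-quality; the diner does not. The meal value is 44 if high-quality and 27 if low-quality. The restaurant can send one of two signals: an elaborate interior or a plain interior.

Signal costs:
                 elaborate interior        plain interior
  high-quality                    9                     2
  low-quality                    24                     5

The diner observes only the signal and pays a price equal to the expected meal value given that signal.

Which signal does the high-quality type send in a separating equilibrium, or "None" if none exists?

Try high-quality → elaborate interior, low-quality → plain interior:
  If types separate, elaborate interior earns payment 44 and plain interior earns 27.
  High-quality: elaborate interior gives 44 − 9 = 35; plain interior gives 27 − 2 = 25. No deviation. ✓
  Low-quality: plain interior gives 27 − 5 = 22; elaborate interior gives 44 − 24 = 20. No deviation. ✓
Both hold — the high-quality type sends elaborate interior.

elaborate interior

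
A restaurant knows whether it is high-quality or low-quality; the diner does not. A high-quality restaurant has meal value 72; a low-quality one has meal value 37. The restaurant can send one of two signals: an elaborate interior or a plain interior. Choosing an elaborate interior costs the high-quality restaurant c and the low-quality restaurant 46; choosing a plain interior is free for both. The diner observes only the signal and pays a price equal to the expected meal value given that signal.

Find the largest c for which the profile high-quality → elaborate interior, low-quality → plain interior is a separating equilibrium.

Under separation: elaborate interior → high-quality (pays 72); plain interior → low-quality (pays 37).
Low-quality: 37 − 0 = 37 ≥ 72 − 46 = 26. Holds regardless of c. ✓
High-quality: 72 − c ≥ 37 − 0, so c ≤ 72 − 37 = 35.

35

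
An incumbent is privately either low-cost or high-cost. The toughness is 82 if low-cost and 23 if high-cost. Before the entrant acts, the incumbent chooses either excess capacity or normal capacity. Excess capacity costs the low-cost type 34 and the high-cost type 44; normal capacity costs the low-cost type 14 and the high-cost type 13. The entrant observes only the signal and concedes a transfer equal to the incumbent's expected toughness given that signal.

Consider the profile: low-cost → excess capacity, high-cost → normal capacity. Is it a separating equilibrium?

No

If types separate, excess capacity earns payment 82 and normal capacity earns 23.
Low-cost: excess capacity gives 82 − 34 = 48; normal capacity gives 23 − 14 = 9. No deviation. ✓
High-cost: normal capacity gives 23 − 13 = 10; excess capacity gives 82 − 44 = 38. Would deviate. ✗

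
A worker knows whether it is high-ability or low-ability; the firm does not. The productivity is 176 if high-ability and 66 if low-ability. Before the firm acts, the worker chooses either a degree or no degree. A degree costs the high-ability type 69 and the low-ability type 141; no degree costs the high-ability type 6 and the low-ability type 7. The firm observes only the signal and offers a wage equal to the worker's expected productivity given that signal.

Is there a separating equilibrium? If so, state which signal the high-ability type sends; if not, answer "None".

Try high-ability → degree, low-ability → no degree:
  If types separate, degree earns payment 176 and no degree earns 66.
  High-ability: degree gives 176 − 69 = 107; no degree gives 66 − 6 = 60. No deviation. ✓
  Low-ability: no degree gives 66 − 7 = 59; degree gives 176 − 141 = 35. No deviation. ✓
Both hold — the high-ability type sends degree.

degree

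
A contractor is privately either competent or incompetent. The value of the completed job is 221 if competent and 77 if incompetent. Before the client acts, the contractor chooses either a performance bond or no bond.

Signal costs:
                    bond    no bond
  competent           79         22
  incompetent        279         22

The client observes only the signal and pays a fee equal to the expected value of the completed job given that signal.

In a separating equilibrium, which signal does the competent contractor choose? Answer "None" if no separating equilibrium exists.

bond

Try competent → bond, incompetent → no bond:
  If types separate, bond earns payment 221 and no bond earns 77.
  Competent: bond gives 221 − 79 = 142; no bond gives 77 − 22 = 55. No deviation. ✓
  Incompetent: no bond gives 77 − 22 = 55; bond gives 221 − 279 = -58. No deviation. ✓
Both hold — the competent type sends bond.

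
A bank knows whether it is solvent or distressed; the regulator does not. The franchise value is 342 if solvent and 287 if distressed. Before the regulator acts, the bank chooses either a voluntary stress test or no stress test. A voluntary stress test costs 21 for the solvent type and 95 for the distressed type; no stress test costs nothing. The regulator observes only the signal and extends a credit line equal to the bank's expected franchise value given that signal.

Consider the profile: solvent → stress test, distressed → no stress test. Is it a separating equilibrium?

Yes

If types separate, stress test earns payment 342 and no stress test earns 287.
Solvent: stress test gives 342 − 21 = 321; no stress test gives 287 − 0 = 287. No deviation. ✓
Distressed: no stress test gives 287 − 0 = 287; stress test gives 342 − 95 = 247. No deviation. ✓
Neither type gains from mimicking the other.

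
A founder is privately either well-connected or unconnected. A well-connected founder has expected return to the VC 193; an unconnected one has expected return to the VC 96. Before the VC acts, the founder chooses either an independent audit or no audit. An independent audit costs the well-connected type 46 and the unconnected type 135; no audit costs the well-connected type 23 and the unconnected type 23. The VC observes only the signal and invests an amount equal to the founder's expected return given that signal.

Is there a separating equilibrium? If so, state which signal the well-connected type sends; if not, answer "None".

audit

Try well-connected → audit, unconnected → no audit:
  If types separate, audit earns payment 193 and no audit earns 96.
  Well-connected: audit gives 193 − 46 = 147; no audit gives 96 − 23 = 73. No deviation. ✓
  Unconnected: no audit gives 96 − 23 = 73; audit gives 193 − 135 = 58. No deviation. ✓
Both hold — the well-connected type sends audit.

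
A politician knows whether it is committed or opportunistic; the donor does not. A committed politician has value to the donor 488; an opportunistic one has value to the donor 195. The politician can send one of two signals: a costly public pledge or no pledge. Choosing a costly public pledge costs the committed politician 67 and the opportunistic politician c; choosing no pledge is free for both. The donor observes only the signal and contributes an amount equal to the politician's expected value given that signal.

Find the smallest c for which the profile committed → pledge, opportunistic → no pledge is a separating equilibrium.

Under separation: pledge → committed (pays 488); no pledge → opportunistic (pays 195).
Committed: 488 − 67 = 421 ≥ 195 − 0 = 195. Holds regardless of c. ✓
Opportunistic: 195 − 0 ≥ 488 − c, so c ≥ 488 − 195 = 293.

293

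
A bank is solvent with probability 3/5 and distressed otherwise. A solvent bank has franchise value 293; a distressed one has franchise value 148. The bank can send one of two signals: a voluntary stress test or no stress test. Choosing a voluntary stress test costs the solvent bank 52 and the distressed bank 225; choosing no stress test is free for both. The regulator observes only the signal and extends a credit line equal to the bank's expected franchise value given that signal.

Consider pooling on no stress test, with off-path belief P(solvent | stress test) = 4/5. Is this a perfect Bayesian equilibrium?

Yes

At the pooled signal (no stress test) the regulator holds the prior 3/5 and pays 3/5·293 + 2/5·148 = 235. Off-path (stress test) belief 4/5 gives 4/5·293 + 1/5·148 = 264.
Solvent: no stress test gives 235 − 0 = 235; stress test gives 264 − 52 = 212. Stays. ✓
Distressed: no stress test gives 235 − 0 = 235; stress test gives 264 − 225 = 39. Stays. ✓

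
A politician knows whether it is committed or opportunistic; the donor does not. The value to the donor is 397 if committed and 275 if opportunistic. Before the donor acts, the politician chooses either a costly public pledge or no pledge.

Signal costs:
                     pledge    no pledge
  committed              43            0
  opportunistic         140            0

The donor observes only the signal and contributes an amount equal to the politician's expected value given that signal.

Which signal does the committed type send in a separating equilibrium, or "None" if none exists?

pledge

Try committed → pledge, opportunistic → no pledge:
  Under separation the donor infers type exactly: pledge → committed (pays 397), no pledge → opportunistic (pays 275).
  Committed: pledge gives 397 − 43 = 354; no pledge gives 275 − 0 = 275. No deviation. ✓
  Opportunistic: no pledge gives 275 − 0 = 275; pledge gives 397 − 140 = 257. No deviation. ✓
Both hold — the committed type sends pledge.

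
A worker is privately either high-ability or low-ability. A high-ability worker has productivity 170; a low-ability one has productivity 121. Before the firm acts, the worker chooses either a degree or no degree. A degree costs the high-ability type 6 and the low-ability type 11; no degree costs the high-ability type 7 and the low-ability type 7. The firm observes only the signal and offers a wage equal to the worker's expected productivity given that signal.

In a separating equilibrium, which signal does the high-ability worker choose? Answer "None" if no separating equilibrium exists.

None

Try high-ability → degree, low-ability → no degree:
  If types separate, degree earns payment 170 and no degree earns 121.
  High-ability: degree gives 170 − 6 = 164; no degree gives 121 − 7 = 114. No deviation. ✓
  Low-ability: no degree gives 121 − 7 = 114; degree gives 170 − 11 = 159. Would deviate. ✗
Try high-ability → no degree, low-ability → degree:
  If types separate, no degree earns payment 170 and degree earns 121.
  High-ability: no degree gives 170 − 7 = 163; degree gives 121 − 6 = 115. No deviation. ✓
  Low-ability: degree gives 121 − 11 = 110; no degree gives 170 − 7 = 163. Would deviate. ✗
Neither assignment is incentive-compatible.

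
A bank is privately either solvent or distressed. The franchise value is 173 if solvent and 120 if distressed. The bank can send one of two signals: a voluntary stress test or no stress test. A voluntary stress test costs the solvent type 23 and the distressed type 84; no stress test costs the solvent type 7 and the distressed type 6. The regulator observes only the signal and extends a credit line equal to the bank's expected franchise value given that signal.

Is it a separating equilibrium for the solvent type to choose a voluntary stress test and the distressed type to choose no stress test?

Yes

If types separate, stress test earns payment 173 and no stress test earns 120.
Solvent: stress test gives 173 − 23 = 150; no stress test gives 120 − 7 = 113. No deviation. ✓
Distressed: no stress test gives 120 − 6 = 114; stress test gives 173 − 84 = 89. No deviation. ✓
Both incentive constraints hold.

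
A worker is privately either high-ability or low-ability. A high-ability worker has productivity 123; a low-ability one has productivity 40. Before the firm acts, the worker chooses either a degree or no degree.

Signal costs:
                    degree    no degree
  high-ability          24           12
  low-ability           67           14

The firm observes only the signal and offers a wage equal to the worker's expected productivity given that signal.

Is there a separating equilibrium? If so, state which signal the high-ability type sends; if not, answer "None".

Try high-ability → degree, low-ability → no degree:
  Under separation the firm infers type exactly: degree → high-ability (pays 123), no degree → low-ability (pays 40).
  High-ability: degree gives 123 − 24 = 99; no degree gives 40 − 12 = 28. No deviation. ✓
  Low-ability: no degree gives 40 − 14 = 26; degree gives 123 − 67 = 56. Would deviate. ✗
Try high-ability → no degree, low-ability → degree:
  Under separation the firm infers type exactly: no degree → high-ability (pays 123), degree → low-ability (pays 40).
  High-ability: no degree gives 123 − 12 = 111; degree gives 40 − 24 = 16. No deviation. ✓
  Low-ability: degree gives 40 − 67 = -27; no degree gives 123 − 14 = 109. Would deviate. ✗
Neither assignment is incentive-compatible.

None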